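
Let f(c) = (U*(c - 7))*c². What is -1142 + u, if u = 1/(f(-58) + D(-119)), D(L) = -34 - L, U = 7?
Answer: -1747870971/1530535 ≈ -1142.0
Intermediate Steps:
f(c) = c²*(-49 + 7*c) (f(c) = (7*(c - 7))*c² = (7*(-7 + c))*c² = (-49 + 7*c)*c² = c²*(-49 + 7*c))
u = -1/1530535 (u = 1/(7*(-58)²*(-7 - 58) + (-34 - 1*(-119))) = 1/(7*3364*(-65) + (-34 + 119)) = 1/(-1530620 + 85) = 1/(-1530535) = -1/1530535 ≈ -6.5337e-7)
-1142 + u = -1142 - 1/1530535 = -1747870971/1530535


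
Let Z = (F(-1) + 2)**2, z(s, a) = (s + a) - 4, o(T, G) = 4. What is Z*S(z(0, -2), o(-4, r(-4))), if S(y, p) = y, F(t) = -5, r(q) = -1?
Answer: -54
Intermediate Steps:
z(s, a) = -4 + a + s (z(s, a) = (a + s) - 4 = -4 + a + s)
Z = 9 (Z = (-5 + 2)**2 = (-3)**2 = 9)
Z*S(z(0, -2), o(-4, r(-4))) = 9*(-4 - 2 + 0) = 9*(-6) = -54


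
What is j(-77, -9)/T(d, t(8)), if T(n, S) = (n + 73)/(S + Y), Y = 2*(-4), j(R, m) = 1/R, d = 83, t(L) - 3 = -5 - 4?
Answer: 1/858 ≈ 0.0011655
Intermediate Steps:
t(L) = -6 (t(L) = 3 + (-5 - 4) = 3 - 9 = -6)
Y = -8
T(n, S) = (73 + n)/(-8 + S) (T(n, S) = (n + 73)/(S - 8) = (73 + n)/(-8 + S))
j(-77, -9)/T(d, t(8)) = 1/((-77)*(((73 + 83)/(-8 - 6)))) = -1/(77*(156/(-14))) = -1/(77*((-1/14*156))) = -1/(77*(-78/7)) = -1/77*(-7/78) = 1/858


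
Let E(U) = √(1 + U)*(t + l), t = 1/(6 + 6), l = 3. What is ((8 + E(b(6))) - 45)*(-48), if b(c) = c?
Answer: 1776 - 148*√7 ≈ 1384.4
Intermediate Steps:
t = 1/12 ≈ 0.083333
E(U) = 37*√(1 + U)/12 (E(U) = √(1 + U)*(1/12 + 3) = √(1 + U)*(37/12) = 37*√(1 + U)/12)
((8 + E(b(6))) - 45)*(-48) = ((8 + 37*√(1 + 6)/12) - 45)*(-48) = ((8 + 37*√7/12) - 45)*(-48) = (-37 + 37*√7/12)*(-48) = 1776 - 148*√7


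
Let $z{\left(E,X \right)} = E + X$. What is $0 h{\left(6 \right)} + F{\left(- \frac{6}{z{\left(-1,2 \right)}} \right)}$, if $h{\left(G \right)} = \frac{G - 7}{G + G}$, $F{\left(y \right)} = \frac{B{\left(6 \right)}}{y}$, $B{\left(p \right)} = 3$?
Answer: $- \frac{1}{2} \approx -0.5$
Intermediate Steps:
$F{\left(y \right)} = \frac{3}{y}$
$h{\left(G \right)} = \frac{-7 + G}{2 G}$
$0 h{\left(6 \right)} + F{\left(- \frac{6}{z{\left(-1,2 \right)}} \right)} = 0 \frac{-7 + 6}{2 \cdot 6} + \frac{3}{\left(-6\right) \frac{1}{-1 + 2}} = 0 \cdot \frac{1}{2} \cdot \frac{1}{6} \left(-1\right) + \frac{3}{\left(-6\right) 1^{-1}} = 0 \left(- \frac{1}{12}\right) + \frac{3}{\left(-6\right) 1} = 0 + \frac{3}{-6} = 0 + 3 \left(- \frac{1}{6}\right) = 0 - \frac{1}{2} = - \frac{1}{2}$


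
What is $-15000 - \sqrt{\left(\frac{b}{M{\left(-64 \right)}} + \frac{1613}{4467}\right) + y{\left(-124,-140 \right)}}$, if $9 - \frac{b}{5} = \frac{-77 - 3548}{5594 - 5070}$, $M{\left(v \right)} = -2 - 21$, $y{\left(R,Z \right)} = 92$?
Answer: $-15000 - \frac{\sqrt{64416214340776599}}{26918142} \approx -15009.0$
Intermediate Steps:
$M{\left(v \right)} = -23$ ($M{\left(v \right)} = -2 - 21 = -23$)
$b = \frac{41705}{524}$ ($b = 45 - 5 \frac{-77 - 3548}{5594 - 5070} = 45 - 5 \left(- \frac{3625}{524}\right) = 45 - 5 \left(\left(-3625\right) \frac{1}{524}\right) = 45 - - \frac{18125}{524} = 45 + \frac{18125}{524} = \frac{41705}{524} \approx 79.59$)
$-15000 - \sqrt{\left(\frac{b}{M{\left(-64 \right)}} + \frac{1613}{4467}\right) + y{\left(-124,-140 \right)}} = -15000 - \sqrt{\left(\frac{41705}{524 \left(-23\right)} + \frac{1613}{4467}\right) + 92} = -15000 - \sqrt{\left(\frac{41705}{524} \left(- \frac{1}{23}\right) + 1613 \cdot \frac{1}{4467}\right) + 92} = -15000 - \sqrt{\left(- \frac{41705}{12052} + \frac{1613}{4467}\right) + 92} = -15000 - \sqrt{- \frac{166856359}{53836284} + 92} = -15000 - \sqrt{\frac{4786081769}{53836284}} = -15000 - \frac{\sqrt{64416214340776599}}{26918142}$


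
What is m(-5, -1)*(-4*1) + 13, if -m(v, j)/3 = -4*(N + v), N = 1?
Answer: 205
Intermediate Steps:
m(v, j) = 12 + 12*v (m(v, j) = -(-12)*(1 + v) = -3*(-4 - 4*v) = 12 + 12*v)
m(-5, -1)*(-4*1) + 13 = (12 + 12*(-5))*(-4*1) + 13 = (12 - 60)*(-4) + 13 = -48*(-4) + 13 = 192 + 13 = 205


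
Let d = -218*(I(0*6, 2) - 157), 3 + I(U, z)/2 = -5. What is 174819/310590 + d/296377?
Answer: 21175307341/30683910810 ≈ 0.69011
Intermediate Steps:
I(U, z) = -16 (I(U, z) = -6 + 2*(-5) = -6 - 10 = -16)
d = 37714 (d = -218*(-16 - 157) = -218*(-173) = 37714)
174819/310590 + d/296377 = 174819/310590 + 37714/296377 = 174819*(1/310590) + 37714*(1/296377) = 58273/103530 + 37714/296377 = 21175307341/30683910810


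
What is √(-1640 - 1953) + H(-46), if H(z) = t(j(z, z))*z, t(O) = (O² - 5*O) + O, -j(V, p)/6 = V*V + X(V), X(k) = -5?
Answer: -7381998120 + I*√3593 ≈ -7.382e+9 + 59.942*I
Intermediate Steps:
j(V, p) = 30 - 6*V² (j(V, p) = -6*(V*V - 5) = -6*(V² - 5) = -6*(-5 + V²) = 30 - 6*V²)
t(O) = O² - 4*O
H(z) = z*(26 - 6*z²)*(30 - 6*z²) (H(z) = ((30 - 6*z²)*(-4 + (30 - 6*z²)))*z = ((30 - 6*z²)*(26 - 6*z²))*z = ((26 - 6*z²)*(30 - 6*z²))*z = z*(26 - 6*z²)*(30 - 6*z²))
√(-1640 - 1953) + H(-46) = √(-1640 - 1953) + (-336*(-46)³ + 36*(-46)⁵ + 780*(-46)) = √(-3593) + (-336*(-97336) + 36*(-205962976) - 35880) = I*√3593 + (32704896 - 7414667136 - 35880) = I*√3593 - 7381998120 = -7381998120 + I*√3593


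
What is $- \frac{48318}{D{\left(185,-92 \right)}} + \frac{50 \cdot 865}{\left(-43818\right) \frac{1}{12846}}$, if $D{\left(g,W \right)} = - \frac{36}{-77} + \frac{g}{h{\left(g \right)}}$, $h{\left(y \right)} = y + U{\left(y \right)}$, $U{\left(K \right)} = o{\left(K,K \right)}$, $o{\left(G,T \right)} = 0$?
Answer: $- \frac{37634311508}{825239} \approx -45604.0$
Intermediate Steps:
$U{\left(K \right)} = 0$
$h{\left(y \right)} = y$ ($h{\left(y \right)} = y + 0 = y$)
$D{\left(g,W \right)} = \frac{113}{77}$ ($D{\left(g,W \right)} = - \frac{36}{-77} + \frac{g}{g} = \left(-36\right) \left(- \frac{1}{77}\right) + 1 = \frac{36}{77} + 1 = \frac{113}{77}$)
$- \frac{48318}{D{\left(185,-92 \right)}} + \frac{50 \cdot 865}{\left(-43818\right) \frac{1}{12846}} = - \frac{48318}{\frac{113}{77}} + \frac{50 \cdot 865}{\left(-43818\right) \frac{1}{12846}} = \left(-48318\right) \frac{77}{113} + \frac{43250}{\left(-43818\right) \frac{1}{12846}} = - \frac{3720486}{113} + \frac{43250}{- \frac{7303}{2141}} = - \frac{3720486}{113} + 43250 \left(- \frac{2141}{7303}\right) = - \frac{3720486}{113} - \frac{92598250}{7303} = - \frac{37634311508}{825239}$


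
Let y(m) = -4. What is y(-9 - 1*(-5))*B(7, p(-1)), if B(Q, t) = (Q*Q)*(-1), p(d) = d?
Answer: 196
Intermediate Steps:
B(Q, t) = -Q² (B(Q, t) = Q²*(-1) = -Q²)
y(-9 - 1*(-5))*B(7, p(-1)) = -(-4)*7² = -(-4)*49 = -4*(-49) = 196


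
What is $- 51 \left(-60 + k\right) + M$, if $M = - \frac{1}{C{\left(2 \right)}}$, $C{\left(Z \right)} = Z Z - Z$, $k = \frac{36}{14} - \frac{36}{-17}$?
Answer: $\frac{39485}{14} \approx 2820.4$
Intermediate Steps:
$k = \frac{558}{119}$ ($k = 36 \cdot \frac{1}{14} - - \frac{36}{17} = \frac{18}{7} + \frac{36}{17} = \frac{558}{119} \approx 4.6891$)
$C{\left(Z \right)} = Z^{2} - Z$
$M = - \frac{1}{2}$ ($M = - \frac{1}{2 \left(-1 + 2\right)} = - \frac{1}{2 \cdot 1} = - \frac{1}{2} \approx -0.5$)
$- 51 \left(-60 + k\right) + M = - 51 \left(-60 + \frac{558}{119}\right) - \frac{1}{2} = \left(-51\right) \left(- \frac{6582}{119}\right) - \frac{1}{2} = \frac{19746}{7} - \frac{1}{2} = \frac{39485}{14}$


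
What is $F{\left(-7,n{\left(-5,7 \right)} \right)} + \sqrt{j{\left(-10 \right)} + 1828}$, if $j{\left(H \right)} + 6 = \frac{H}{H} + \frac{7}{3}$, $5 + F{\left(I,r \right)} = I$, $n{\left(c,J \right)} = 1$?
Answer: $-12 + \frac{74 \sqrt{3}}{3} \approx 30.724$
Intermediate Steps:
$F{\left(I,r \right)} = -5 + I$
$j{\left(H \right)} = - \frac{8}{3}$ ($j{\left(H \right)} = -6 + \left(\frac{H}{H} + \frac{7}{3}\right) = -6 + \left(1 + 7 \cdot \frac{1}{3}\right) = -6 + \left(1 + \frac{7}{3}\right) = -6 + \frac{10}{3} = - \frac{8}{3}$)
$F{\left(-7,n{\left(-5,7 \right)} \right)} + \sqrt{j{\left(-10 \right)} + 1828} = \left(-5 - 7\right) + \sqrt{- \frac{8}{3} + 1828} = -12 + \sqrt{\frac{5476}{3}} = -12 + \frac{74 \sqrt{3}}{3}$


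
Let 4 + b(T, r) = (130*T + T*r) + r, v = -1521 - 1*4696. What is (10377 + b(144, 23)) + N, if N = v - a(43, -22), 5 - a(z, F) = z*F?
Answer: 25260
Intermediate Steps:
v = -6217 (v = -1521 - 4696 = -6217)
b(T, r) = -4 + r + 130*T + T*r (b(T, r) = -4 + ((130*T + T*r) + r) = -4 + (r + 130*T + T*r) = -4 + r + 130*T + T*r)
a(z, F) = 5 - F*z (a(z, F) = 5 - z*F = 5 - F*z)
N = -7168 (N = -6217 - (5 - 1*(-22)*43) = -6217 - (5 + 946) = -6217 - 1*951 = -6217 - 951 = -7168)
(10377 + b(144, 23)) + N = (10377 + (-4 + 23 + 130*144 + 144*23)) - 7168 = (10377 + (-4 + 23 + 18720 + 3312)) - 7168 = (10377 + 22051) - 7168 = 32428 - 7168 = 25260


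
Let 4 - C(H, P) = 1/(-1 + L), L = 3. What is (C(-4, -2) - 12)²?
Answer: 289/4 ≈ 72.250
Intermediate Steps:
C(H, P) = 7/2 (C(H, P) = 4 - 1/(-1 + 3) = 4 - 1/2 = 4 - 1*½ = 4 - ½ = 7/2)
(C(-4, -2) - 12)² = (7/2 - 12)² = (-17/2)² = 289/4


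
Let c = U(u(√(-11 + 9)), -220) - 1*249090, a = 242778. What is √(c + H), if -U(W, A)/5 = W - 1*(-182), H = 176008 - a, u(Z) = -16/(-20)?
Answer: I*√316774 ≈ 562.83*I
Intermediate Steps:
u(Z) = ⅘ (u(Z) = -16*(-1/20) = ⅘)
H = -66770 (H = 176008 - 1*242778 = 176008 - 242778 = -66770)
U(W, A) = -910 - 5*W (U(W, A) = -5*(W - 1*(-182)) = -5*(W + 182) = -5*(182 + W) = -910 - 5*W)
c = -250004 (c = (-910 - 5*⅘) - 1*249090 = (-910 - 4) - 249090 = -914 - 249090 = -250004)
√(c + H) = √(-250004 - 66770) = √(-316774) = I*√316774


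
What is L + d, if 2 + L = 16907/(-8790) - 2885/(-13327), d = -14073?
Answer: -1649006405189/117144330 ≈ -14077.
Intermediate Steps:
L = -434249099/117144330 (L = -2 + (16907/(-8790) - 2885/(-13327)) = -2 + (16907*(-1/8790) - 2885*(-1/13327)) = -2 + (-16907/8790 + 2885/13327) = -2 - 199960439/117144330 = -434249099/117144330 ≈ -3.7070)
L + d = -434249099/117144330 - 14073 = -1649006405189/117144330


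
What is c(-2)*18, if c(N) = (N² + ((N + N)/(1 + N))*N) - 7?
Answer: -198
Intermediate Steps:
c(N) = -7 + N² + 2*N²/(1 + N) (c(N) = (N² + ((2*N)/(1 + N))*N) - 7 = (N² + (2*N/(1 + N))*N) - 7 = (N² + 2*N²/(1 + N)) - 7 = -7 + N² + 2*N²/(1 + N))
c(-2)*18 = ((-7 + (-2)³ - 7*(-2) + 3*(-2)²)/(1 - 2))*18 = ((-7 - 8 + 14 + 3*4)/(-1))*18 = -(-7 - 8 + 14 + 12)*18 = -1*11*18 = -11*18 = -198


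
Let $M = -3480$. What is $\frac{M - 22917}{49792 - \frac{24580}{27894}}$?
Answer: $- \frac{368158959}{694436734} \approx -0.53016$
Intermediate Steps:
$\frac{M - 22917}{49792 - \frac{24580}{27894}} = \frac{-3480 - 22917}{49792 - \frac{24580}{27894}} = - \frac{26397}{49792 - \frac{12290}{13947}} = - \frac{26397}{\frac{694436734}{13947}} = \left(-26397\right) \frac{13947}{694436734} = - \frac{368158959}{694436734}$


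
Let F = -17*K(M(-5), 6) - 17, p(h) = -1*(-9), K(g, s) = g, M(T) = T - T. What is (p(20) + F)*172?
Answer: -1376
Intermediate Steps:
M(T) = 0
p(h) = 9
F = -17 (F = -17*0 - 17 = 0 - 17 = -17)
(p(20) + F)*172 = (9 - 17)*172 = -8*172 = -1376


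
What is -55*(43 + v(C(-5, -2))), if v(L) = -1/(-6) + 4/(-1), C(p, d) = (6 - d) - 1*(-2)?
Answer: -12925/6 ≈ -2154.2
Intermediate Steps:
C(p, d) = 8 - d (C(p, d) = (6 - d) + 2 = 8 - d)
v(L) = -23/6 (v(L) = -1*(-⅙) + 4*(-1) = ⅙ - 4 = -23/6)
-55*(43 + v(C(-5, -2))) = -55*(43 - 23/6) = -55*235/6 = -12925/6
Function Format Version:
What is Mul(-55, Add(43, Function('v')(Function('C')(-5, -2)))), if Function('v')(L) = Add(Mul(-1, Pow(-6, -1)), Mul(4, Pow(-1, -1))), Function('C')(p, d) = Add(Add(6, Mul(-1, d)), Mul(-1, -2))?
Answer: Rational(-12925, 6) ≈ -2154.2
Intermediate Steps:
Function('C')(p, d) = Add(8, Mul(-1, d)) (Function('C')(p, d) = Add(Add(6, Mul(-1, d)), 2) = Add(8, Mul(-1, d)))
Function('v')(L) = Rational(-23, 6) (Function('v')(L) = Add(Mul(-1, Rational(-1, 6)), Mul(4, -1)) = Add(Rational(1, 6), -4) = Rational(-23, 6))
Mul(-55, Add(43, Function('v')(Function('C')(-5, -2)))) = Mul(-55, Add(43, Rational(-23, 6))) = Mul(-55, Rational(235, 6)) = Rational(-12925, 6)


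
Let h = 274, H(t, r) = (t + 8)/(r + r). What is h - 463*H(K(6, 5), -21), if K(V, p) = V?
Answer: 1285/3 ≈ 428.33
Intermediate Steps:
H(t, r) = (8 + t)/(2*r) (H(t, r) = (8 + t)/((2*r)) = (8 + t)*(1/(2*r)) = (8 + t)/(2*r))
h - 463*H(K(6, 5), -21) = 274 - 463*(8 + 6)/(2*(-21)) = 274 - 463*(-1)*14/(2*21) = 274 - 463*(-⅓) = 274 + 463/3 = 1285/3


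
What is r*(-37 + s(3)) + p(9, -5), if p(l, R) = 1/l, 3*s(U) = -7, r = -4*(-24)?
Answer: -33983/9 ≈ -3775.9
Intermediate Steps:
r = 96
s(U) = -7/3 (s(U) = (⅓)*(-7) = -7/3)
r*(-37 + s(3)) + p(9, -5) = 96*(-37 - 7/3) + 1/9 = 96*(-118/3) + ⅑ = -3776 + ⅑ = -33983/9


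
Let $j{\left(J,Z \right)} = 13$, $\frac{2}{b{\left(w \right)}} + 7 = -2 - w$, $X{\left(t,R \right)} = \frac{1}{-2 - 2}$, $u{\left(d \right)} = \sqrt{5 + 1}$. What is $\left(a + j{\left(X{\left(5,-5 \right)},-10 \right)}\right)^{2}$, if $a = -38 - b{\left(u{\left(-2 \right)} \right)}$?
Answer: $\frac{1149491}{1875} + \frac{2476 \sqrt{6}}{1875} \approx 616.3$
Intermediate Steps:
$u{\left(d \right)} = \sqrt{6}$
$X{\left(t,R \right)} = - \frac{1}{4}$ ($X{\left(t,R \right)} = \frac{1}{-4} = - \frac{1}{4}$)
$b{\left(w \right)} = \frac{2}{-9 - w}$ ($b{\left(w \right)} = \frac{2}{-7 - \left(2 + w\right)} = \frac{2}{-9 - w}$)
$a = -38 + \frac{2}{9 + \sqrt{6}}$ ($a = -38 - - \frac{2}{9 + \sqrt{6}} = -38 + \frac{2}{9 + \sqrt{6}} \approx -37.825$)
$\left(a + j{\left(X{\left(5,-5 \right)},-10 \right)}\right)^{2} = \left(\left(- \frac{944}{25} - \frac{2 \sqrt{6}}{75}\right) + 13\right)^{2} = \left(- \frac{619}{25} - \frac{2 \sqrt{6}}{75}\right)^{2}$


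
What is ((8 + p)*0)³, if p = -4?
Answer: 0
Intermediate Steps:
((8 + p)*0)³ = ((8 - 4)*0)³ = (4*0)³ = 0³ = 0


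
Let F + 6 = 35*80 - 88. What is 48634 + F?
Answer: 51340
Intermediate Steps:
F = 2706 (F = -6 + (35*80 - 88) = -6 + (2800 - 88) = -6 + 2712 = 2706)
48634 + F = 48634 + 2706 = 51340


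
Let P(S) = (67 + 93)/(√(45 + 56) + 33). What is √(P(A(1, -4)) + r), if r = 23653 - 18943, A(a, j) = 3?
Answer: √(287678430 - 9880*√101)/247 ≈ 68.656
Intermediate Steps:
P(S) = 160/(33 + √101) (P(S) = 160/(√101 + 33) = 160/(33 + √101))
r = 4710
√(P(A(1, -4)) + r) = √((1320/247 - 40*√101/247) + 4710) = √(1164690/247 - 40*√101/247)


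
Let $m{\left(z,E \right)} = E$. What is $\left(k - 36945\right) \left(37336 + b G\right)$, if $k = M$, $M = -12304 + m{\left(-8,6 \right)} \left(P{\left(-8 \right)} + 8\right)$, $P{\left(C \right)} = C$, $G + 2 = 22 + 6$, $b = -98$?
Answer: $-1713274212$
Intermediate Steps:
$G = 26$ ($G = -2 + \left(22 + 6\right) = -2 + 28 = 26$)
$M = -12304$ ($M = -12304 + 6 \left(-8 + 8\right) = -12304 + 6 \cdot 0 = -12304 + 0 = -12304$)
$k = -12304$
$\left(k - 36945\right) \left(37336 + b G\right) = \left(-12304 - 36945\right) \left(37336 - 2548\right) = - 49249 \left(37336 - 2548\right) = \left(-49249\right) 34788 = -1713274212$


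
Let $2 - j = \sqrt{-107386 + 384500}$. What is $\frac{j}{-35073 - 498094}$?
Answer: $- \frac{2}{533167} + \frac{\sqrt{277114}}{533167} \approx 0.00098359$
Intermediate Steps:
$j = 2 - \sqrt{277114}$ ($j = 2 - \sqrt{-107386 + 384500} = 2 - \sqrt{277114} \approx -524.42$)
$\frac{j}{-35073 - 498094} = \frac{2 - \sqrt{277114}}{-35073 - 498094} = \frac{2 - \sqrt{277114}}{-533167} = \left(2 - \sqrt{277114}\right) \left(- \frac{1}{533167}\right) = - \frac{2}{533167} + \frac{\sqrt{277114}}{533167}$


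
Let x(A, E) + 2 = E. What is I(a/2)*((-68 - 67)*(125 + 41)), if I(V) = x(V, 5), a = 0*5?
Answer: -67230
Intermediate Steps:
x(A, E) = -2 + E
a = 0
I(V) = 3 (I(V) = -2 + 5 = 3)
I(a/2)*((-68 - 67)*(125 + 41)) = 3*((-68 - 67)*(125 + 41)) = 3*(-135*166) = 3*(-22410) = -67230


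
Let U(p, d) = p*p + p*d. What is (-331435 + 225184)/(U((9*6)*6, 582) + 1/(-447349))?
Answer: -47531278599/131316614855 ≈ -0.36196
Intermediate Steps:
U(p, d) = p² + d*p
(-331435 + 225184)/(U((9*6)*6, 582) + 1/(-447349)) = (-331435 + 225184)/(((9*6)*6)*(582 + (9*6)*6) + 1/(-447349)) = -106251/((54*6)*(582 + 54*6) - 1/447349) = -106251/(324*(582 + 324) - 1/447349) = -106251/(324*906 - 1/447349) = -106251/(293544 - 1/447349) = -106251/131316614855/447349 = -106251*447349/131316614855 = -47531278599/131316614855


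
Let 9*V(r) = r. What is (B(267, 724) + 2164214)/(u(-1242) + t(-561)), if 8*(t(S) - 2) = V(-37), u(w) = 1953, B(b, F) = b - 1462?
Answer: 155737368/140723 ≈ 1106.7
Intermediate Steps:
B(b, F) = -1462 + b
V(r) = r/9
t(S) = 107/72 (t(S) = 2 + ((⅑)*(-37))/8 = 2 + (⅛)*(-37/9) = 2 - 37/72 = 107/72)
(B(267, 724) + 2164214)/(u(-1242) + t(-561)) = ((-1462 + 267) + 2164214)/(1953 + 107/72) = (-1195 + 2164214)/(140723/72) = 2163019*(72/140723) = 155737368/140723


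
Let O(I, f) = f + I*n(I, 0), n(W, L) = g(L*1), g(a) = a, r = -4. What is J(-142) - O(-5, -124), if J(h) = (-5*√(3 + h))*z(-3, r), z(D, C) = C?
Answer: 124 + 20*I*√139 ≈ 124.0 + 235.8*I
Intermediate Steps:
n(W, L) = L (n(W, L) = L*1 = L)
O(I, f) = f (O(I, f) = f + I*0 = f + 0 = f)
J(h) = 20*√(3 + h) (J(h) = -5*√(3 + h)*(-4) = 20*√(3 + h))
J(-142) - O(-5, -124) = 20*√(3 - 142) - 1*(-124) = 20*√(-139) + 124 = 20*(I*√139) + 124 = 20*I*√139 + 124 = 124 + 20*I*√139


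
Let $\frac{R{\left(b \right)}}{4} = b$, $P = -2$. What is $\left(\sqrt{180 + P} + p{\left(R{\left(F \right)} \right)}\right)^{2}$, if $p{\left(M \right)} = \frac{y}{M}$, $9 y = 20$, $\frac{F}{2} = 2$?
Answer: $\frac{230713}{1296} + \frac{5 \sqrt{178}}{18} \approx 181.73$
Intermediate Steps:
$F = 4$ ($F = 2 \cdot 2 = 4$)
$R{\left(b \right)} = 4 b$
$y = \frac{20}{9}$ ($y = \frac{1}{9} \cdot 20 = \frac{20}{9} \approx 2.2222$)
$p{\left(M \right)} = \frac{20}{9 M}$
$\left(\sqrt{180 + P} + p{\left(R{\left(F \right)} \right)}\right)^{2} = \left(\sqrt{180 - 2} + \frac{20}{9 \cdot 4 \cdot 4}\right)^{2} = \left(\sqrt{178} + \frac{20}{9 \cdot 16}\right)^{2} = \left(\sqrt{178} + \frac{20}{9} \cdot \frac{1}{16}\right)^{2} = \left(\sqrt{178} + \frac{5}{36}\right)^{2} = \left(\frac{5}{36} + \sqrt{178}\right)^{2}$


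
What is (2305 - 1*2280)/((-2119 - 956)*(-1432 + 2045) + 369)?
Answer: -25/1884606 ≈ -1.3265e-5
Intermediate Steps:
(2305 - 1*2280)/((-2119 - 956)*(-1432 + 2045) + 369) = (2305 - 2280)/(-3075*613 + 369) = 25/(-1884975 + 369) = 25/(-1884606) = 25*(-1/1884606) = -25/1884606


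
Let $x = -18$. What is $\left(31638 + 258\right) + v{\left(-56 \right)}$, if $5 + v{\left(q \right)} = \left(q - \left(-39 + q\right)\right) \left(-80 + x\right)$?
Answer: $28069$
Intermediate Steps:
$v{\left(q \right)} = -3827$ ($v{\left(q \right)} = -5 + \left(q - \left(-39 + q\right)\right) \left(-80 - 18\right) = -5 + 39 \left(-98\right) = -5 - 3822 = -3827$)
$\left(31638 + 258\right) + v{\left(-56 \right)} = \left(31638 + 258\right) - 3827 = 31896 - 3827 = 28069$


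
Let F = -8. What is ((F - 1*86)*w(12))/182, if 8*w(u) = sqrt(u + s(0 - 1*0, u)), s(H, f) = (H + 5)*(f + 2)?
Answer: -47*sqrt(82)/728 ≈ -0.58462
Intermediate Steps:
s(H, f) = (2 + f)*(5 + H) (s(H, f) = (5 + H)*(2 + f) = (2 + f)*(5 + H))
w(u) = sqrt(10 + 6*u)/8 (w(u) = sqrt(u + (10 + 2*(0 - 1*0) + 5*u + (0 - 1*0)*u))/8 = sqrt(u + (10 + 2*(0 + 0) + 5*u + (0 + 0)*u))/8 = sqrt(u + (10 + 2*0 + 5*u + 0*u))/8 = sqrt(u + (10 + 0 + 5*u + 0))/8 = sqrt(u + (10 + 5*u))/8 = sqrt(10 + 6*u)/8)
((F - 1*86)*w(12))/182 = ((-8 - 1*86)*(sqrt(10 + 6*12)/8))/182 = ((-8 - 86)*(sqrt(10 + 72)/8))*(1/182) = -47*sqrt(82)/4*(1/182) = -47*sqrt(82)/728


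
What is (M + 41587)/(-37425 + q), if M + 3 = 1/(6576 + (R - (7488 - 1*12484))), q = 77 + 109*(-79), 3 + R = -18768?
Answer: -299363215/330858841 ≈ -0.90481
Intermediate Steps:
R = -18771 (R = -3 - 18768 = -18771)
q = -8534 (q = 77 - 8611 = -8534)
M = -21598/7199 (M = -3 + 1/(6576 + (-18771 - (7488 - 1*12484))) = -3 + 1/(6576 + (-18771 - (7488 - 12484))) = -3 + 1/(6576 + (-18771 - 1*(-4996))) = -3 + 1/(6576 + (-18771 + 4996)) = -3 + 1/(6576 - 13775) = -3 + 1/(-7199) = -3 - 1/7199 = -21598/7199 ≈ -3.0001)
(M + 41587)/(-37425 + q) = (-21598/7199 + 41587)/(-37425 - 8534) = (299363215/7199)/(-45959) = (299363215/7199)*(-1/45959) = -299363215/330858841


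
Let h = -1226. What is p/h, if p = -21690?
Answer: 10845/613 ≈ 17.692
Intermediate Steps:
p/h = -21690/(-1226) = -21690*(-1/1226) = 10845/613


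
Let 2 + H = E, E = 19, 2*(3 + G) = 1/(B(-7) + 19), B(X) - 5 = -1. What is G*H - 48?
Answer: -4537/46 ≈ -98.630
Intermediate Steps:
B(X) = 4 (B(X) = 5 - 1 = 4)
G = -137/46 (G = -3 + 1/(2*(4 + 19)) = -3 + (1/2)/23 = -3 + (1/2)*(1/23) = -3 + 1/46 = -137/46 ≈ -2.9783)
H = 17 (H = -2 + 19 = 17)
G*H - 48 = -137/46*17 - 48 = -2329/46 - 48 = -4537/46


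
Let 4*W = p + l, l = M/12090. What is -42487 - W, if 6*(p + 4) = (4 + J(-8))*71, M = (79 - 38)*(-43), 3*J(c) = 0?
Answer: -2055193457/48360 ≈ -42498.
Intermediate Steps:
J(c) = 0 (J(c) = (⅓)*0 = 0)
M = -1763 (M = 41*(-43) = -1763)
p = 130/3 (p = -4 + ((4 + 0)*71)/6 = -4 + (4*71)/6 = -4 + (⅙)*284 = -4 + 142/3 = 130/3 ≈ 43.333)
l = -1763/12090 ≈ -0.14582
W = 522137/48360 (W = (130/3 - 1763/12090)/4 = (¼)*(522137/12090) = 522137/48360 ≈ 10.797)
-42487 - W = -42487 - 1*522137/48360 = -42487 - 522137/48360 = -2055193457/48360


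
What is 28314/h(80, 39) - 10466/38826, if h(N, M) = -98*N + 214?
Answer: -98261090/24673923 ≈ -3.9824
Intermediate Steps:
h(N, M) = 214 - 98*N
28314/h(80, 39) - 10466/38826 = 28314/(214 - 98*80) - 10466/38826 = 28314/(214 - 7840) - 10466*1/38826 = 28314/(-7626) - 5233/19413 = 28314*(-1/7626) - 5233/19413 = -4719/1271 - 5233/19413 = -98261090/24673923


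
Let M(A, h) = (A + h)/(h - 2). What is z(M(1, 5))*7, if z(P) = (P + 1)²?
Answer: 63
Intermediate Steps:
M(A, h) = (A + h)/(-2 + h)
z(P) = (1 + P)²
z(M(1, 5))*7 = (1 + (1 + 5)/(-2 + 5))²*7 = (1 + 6/3)²*7 = (1 + (⅓)*6)²*7 = (1 + 2)²*7 = 3²*7 = 9*7 = 63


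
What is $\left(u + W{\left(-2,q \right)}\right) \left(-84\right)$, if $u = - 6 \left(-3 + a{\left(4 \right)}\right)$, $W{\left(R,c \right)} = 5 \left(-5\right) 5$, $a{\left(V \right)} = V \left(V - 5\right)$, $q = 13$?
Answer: $6972$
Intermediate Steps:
$a{\left(V \right)} = V \left(-5 + V\right)$
$W{\left(R,c \right)} = -125$ ($W{\left(R,c \right)} = \left(-25\right) 5 = -125$)
$u = 42$ ($u = - 6 \left(-3 + 4 \left(-5 + 4\right)\right) = - 6 \left(-3 + 4 \left(-1\right)\right) = - 6 \left(-3 - 4\right) = \left(-6\right) \left(-7\right) = 42$)
$\left(u + W{\left(-2,q \right)}\right) \left(-84\right) = \left(42 - 125\right) \left(-84\right) = \left(-83\right) \left(-84\right) = 6972$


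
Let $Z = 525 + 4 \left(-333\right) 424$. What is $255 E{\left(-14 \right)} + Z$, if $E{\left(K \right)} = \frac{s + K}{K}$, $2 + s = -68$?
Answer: $-562713$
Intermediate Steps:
$s = -70$ ($s = -2 - 68 = -70$)
$E{\left(K \right)} = \frac{-70 + K}{K}$
$Z = -564243$ ($Z = 525 - 564768 = -564243$)
$255 E{\left(-14 \right)} + Z = 255 \frac{-70 - 14}{-14} - 564243 = 255 \left(\left(- \frac{1}{14}\right) \left(-84\right)\right) - 564243 = 255 \cdot 6 - 564243 = 1530 - 564243 = -562713$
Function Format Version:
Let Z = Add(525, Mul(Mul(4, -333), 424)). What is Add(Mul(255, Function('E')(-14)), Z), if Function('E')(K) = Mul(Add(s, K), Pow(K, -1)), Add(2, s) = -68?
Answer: -562713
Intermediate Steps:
s = -70 (s = Add(-2, -68) = -70)
Function('E')(K) = Mul(Pow(K, -1), Add(-70, K)) (Function('E')(K) = Mul(Add(-70, K), Pow(K, -1)) = Mul(Pow(K, -1), Add(-70, K)))
Z = -564243 (Z = Add(525, Mul(-1332, 424)) = Add(525, -564768) = -564243)
Add(Mul(255, Function('E')(-14)), Z) = Add(Mul(255, Mul(Pow(-14, -1), Add(-70, -14))), -564243) = Add(Mul(255, Mul(Rational(-1, 14), -84)), -564243) = Add(Mul(255, 6), -564243) = Add(1530, -564243) = -562713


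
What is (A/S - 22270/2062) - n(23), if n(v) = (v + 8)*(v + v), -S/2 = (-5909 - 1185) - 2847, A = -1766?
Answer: -14726921254/10249171 ≈ -1436.9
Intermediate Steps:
S = 19882 (S = -2*((-5909 - 1185) - 2847) = -2*(-7094 - 2847) = -2*(-9941) = 19882)
n(v) = 2*v*(8 + v) (n(v) = (8 + v)*(2*v) = 2*v*(8 + v))
(A/S - 22270/2062) - n(23) = (-1766/19882 - 22270/2062) - 2*23*(8 + 23) = (-1766*1/19882 - 22270*1/2062) - 2*23*31 = (-883/9941 - 11135/1031) - 1*1426 = -111603408/10249171 - 1426 = -14726921254/10249171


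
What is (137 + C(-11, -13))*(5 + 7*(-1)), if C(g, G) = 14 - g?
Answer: -324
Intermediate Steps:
(137 + C(-11, -13))*(5 + 7*(-1)) = (137 + (14 - 1*(-11)))*(5 + 7*(-1)) = (137 + (14 + 11))*(5 - 7) = (137 + 25)*(-2) = 162*(-2) = -324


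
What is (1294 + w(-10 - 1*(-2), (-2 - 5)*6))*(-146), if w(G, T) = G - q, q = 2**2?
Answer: -187172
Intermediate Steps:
q = 4
w(G, T) = -4 + G (w(G, T) = G - 1*4 = G - 4 = -4 + G)
(1294 + w(-10 - 1*(-2), (-2 - 5)*6))*(-146) = (1294 + (-4 + (-10 - 1*(-2))))*(-146) = (1294 + (-4 + (-10 + 2)))*(-146) = (1294 + (-4 - 8))*(-146) = (1294 - 12)*(-146) = 1282*(-146) = -187172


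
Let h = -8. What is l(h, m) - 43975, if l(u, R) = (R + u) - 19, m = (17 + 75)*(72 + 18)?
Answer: -35722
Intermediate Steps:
m = 8280 (m = 92*90 = 8280)
l(u, R) = -19 + R + u
l(h, m) - 43975 = (-19 + 8280 - 8) - 43975 = 8253 - 43975 = -35722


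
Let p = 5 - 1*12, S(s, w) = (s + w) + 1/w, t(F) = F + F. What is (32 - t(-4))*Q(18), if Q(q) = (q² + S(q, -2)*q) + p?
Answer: 23840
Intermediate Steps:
t(F) = 2*F
S(s, w) = s + w + 1/w
p = -7 (p = 5 - 12 = -7)
Q(q) = -7 + q² + q*(-5/2 + q) (Q(q) = (q² + (q - 2 + 1/(-2))*q) - 7 = (q² + (q - 2 - ½)*q) - 7 = (q² + (-5/2 + q)*q) - 7 = (q² + q*(-5/2 + q)) - 7 = -7 + q² + q*(-5/2 + q))
(32 - t(-4))*Q(18) = (32 - 2*(-4))*(-7 + 2*18² - 5/2*18) = (32 - 1*(-8))*(-7 + 2*324 - 45) = (32 + 8)*(-7 + 648 - 45) = 40*596 = 23840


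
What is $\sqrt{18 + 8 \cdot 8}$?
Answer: $\sqrt{82} \approx 9.0554$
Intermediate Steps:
$\sqrt{18 + 8 \cdot 8} = \sqrt{18 + 64} = \sqrt{82}$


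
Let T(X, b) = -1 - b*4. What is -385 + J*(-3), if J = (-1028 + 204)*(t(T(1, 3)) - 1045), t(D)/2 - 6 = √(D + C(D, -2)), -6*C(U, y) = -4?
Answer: -2553961 + 1648*I*√111 ≈ -2.554e+6 + 17363.0*I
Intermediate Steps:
T(X, b) = -1 - 4*b
C(U, y) = ⅔ (C(U, y) = -⅙*(-4) = ⅔)
t(D) = 12 + 2*√(⅔ + D) (t(D) = 12 + 2*√(D + ⅔) = 12 + 2*√(⅔ + D))
J = 851192 - 1648*I*√111/3 (J = (-1028 + 204)*((12 + 2*√(6 + 9*(-1 - 4*3))/3) - 1045) = -824*((12 + 2*√(6 + 9*(-1 - 12))/3) - 1045) = -824*((12 + 2*√(6 + 9*(-13))/3) - 1045) = -824*((12 + 2*√(6 - 117)/3) - 1045) = -824*((12 + 2*√(-111)/3) - 1045) = -824*((12 + 2*(I*√111)/3) - 1045) = -824*((12 + 2*I*√111/3) - 1045) = -824*(-1033 + 2*I*√111/3) = 851192 - 1648*I*√111/3 ≈ 8.5119e+5 - 5787.6*I)
-385 + J*(-3) = -385 + (851192 - 1648*I*√111/3)*(-3) = -385 + (-2553576 + 1648*I*√111) = -2553961 + 1648*I*√111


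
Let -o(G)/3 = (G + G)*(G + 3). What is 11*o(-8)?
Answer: -2640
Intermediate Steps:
o(G) = -6*G*(3 + G) (o(G) = -3*(G + G)*(G + 3) = -3*2*G*(3 + G) = -6*G*(3 + G))
11*o(-8) = 11*(-6*(-8)*(3 - 8)) = 11*(-6*(-8)*(-5)) = 11*(-240) = -2640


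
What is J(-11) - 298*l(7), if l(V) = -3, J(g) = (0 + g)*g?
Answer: 1015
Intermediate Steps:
J(g) = g**2 (J(g) = g*g = g**2)
J(-11) - 298*l(7) = (-11)**2 - 298*(-3) = 121 + 894 = 1015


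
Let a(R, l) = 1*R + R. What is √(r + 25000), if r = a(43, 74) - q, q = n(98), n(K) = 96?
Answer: 7*√510 ≈ 158.08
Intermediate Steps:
a(R, l) = 2*R (a(R, l) = R + R = 2*R)
q = 96
r = -10 (r = 2*43 - 1*96 = 86 - 96 = -10)
√(r + 25000) = √(-10 + 25000) = √24990 = 7*√510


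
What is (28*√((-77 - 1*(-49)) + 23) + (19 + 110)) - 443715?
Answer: -443586 + 28*I*√5 ≈ -4.4359e+5 + 62.61*I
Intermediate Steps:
(28*√((-77 - 1*(-49)) + 23) + (19 + 110)) - 443715 = (28*√((-77 + 49) + 23) + 129) - 443715 = (28*√(-28 + 23) + 129) - 443715 = (28*√(-5) + 129) - 443715 = (28*(I*√5) + 129) - 443715 = (28*I*√5 + 129) - 443715 = (129 + 28*I*√5) - 443715 = -443586 + 28*I*√5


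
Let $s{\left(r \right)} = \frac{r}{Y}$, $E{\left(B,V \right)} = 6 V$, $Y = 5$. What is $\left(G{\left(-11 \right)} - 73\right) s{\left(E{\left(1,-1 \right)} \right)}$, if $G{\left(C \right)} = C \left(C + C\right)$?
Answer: $- \frac{1014}{5} \approx -202.8$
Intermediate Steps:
$G{\left(C \right)} = 2 C^{2}$ ($G{\left(C \right)} = C 2 C = 2 C^{2}$)
$s{\left(r \right)} = \frac{r}{5}$
$\left(G{\left(-11 \right)} - 73\right) s{\left(E{\left(1,-1 \right)} \right)} = \left(2 \left(-11\right)^{2} - 73\right) \frac{6 \left(-1\right)}{5} = \left(2 \cdot 121 - 73\right) \frac{1}{5} \left(-6\right) = \left(242 - 73\right) \left(- \frac{6}{5}\right) = 169 \left(- \frac{6}{5}\right) = - \frac{1014}{5}$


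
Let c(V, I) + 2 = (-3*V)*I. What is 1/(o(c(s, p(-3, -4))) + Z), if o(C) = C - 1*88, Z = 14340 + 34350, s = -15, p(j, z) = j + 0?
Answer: 1/48465 ≈ 2.0633e-5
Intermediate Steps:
p(j, z) = j
c(V, I) = -2 - 3*I*V (c(V, I) = -2 + (-3*V)*I = -2 - 3*I*V)
Z = 48690
o(C) = -88 + C (o(C) = C - 88 = -88 + C)
1/(o(c(s, p(-3, -4))) + Z) = 1/((-88 + (-2 - 3*(-3)*(-15))) + 48690) = 1/((-88 + (-2 - 135)) + 48690) = 1/((-88 - 137) + 48690) = 1/(-225 + 48690) = 1/48465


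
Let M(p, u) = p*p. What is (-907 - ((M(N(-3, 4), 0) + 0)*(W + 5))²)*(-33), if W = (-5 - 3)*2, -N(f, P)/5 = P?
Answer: 638909931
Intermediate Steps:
N(f, P) = -5*P
M(p, u) = p²
W = -16 (W = -8*2 = -16)
(-907 - ((M(N(-3, 4), 0) + 0)*(W + 5))²)*(-33) = (-907 - (((-5*4)² + 0)*(-16 + 5))²)*(-33) = (-907 - (((-20)² + 0)*(-11))²)*(-33) = (-907 - ((400 + 0)*(-11))²)*(-33) = (-907 - (400*(-11))²)*(-33) = (-907 - 1*(-4400)²)*(-33) = (-907 - 1*19360000)*(-33) = (-907 - 19360000)*(-33) = -19360907*(-33) = 638909931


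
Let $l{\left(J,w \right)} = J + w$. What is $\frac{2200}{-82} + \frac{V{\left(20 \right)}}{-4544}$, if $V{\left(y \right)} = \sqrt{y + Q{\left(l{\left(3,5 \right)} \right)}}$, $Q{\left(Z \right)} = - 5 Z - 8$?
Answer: $- \frac{1100}{41} - \frac{i \sqrt{7}}{2272} \approx -26.829 - 0.0011645 i$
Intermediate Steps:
$Q{\left(Z \right)} = -8 - 5 Z$
$V{\left(y \right)} = \sqrt{-48 + y}$ ($V{\left(y \right)} = \sqrt{y - \left(8 + 5 \left(3 + 5\right)\right)} = \sqrt{y - 48} = \sqrt{-48 + y}$)
$\frac{2200}{-82} + \frac{V{\left(20 \right)}}{-4544} = \frac{2200}{-82} + \frac{\sqrt{-48 + 20}}{-4544} = 2200 \left(- \frac{1}{82}\right) + \sqrt{-28} \left(- \frac{1}{4544}\right) = - \frac{1100}{41} + 2 i \sqrt{7} \left(- \frac{1}{4544}\right) = - \frac{1100}{41} - \frac{i \sqrt{7}}{2272}$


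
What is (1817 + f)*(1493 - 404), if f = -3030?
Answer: -1320957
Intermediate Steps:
(1817 + f)*(1493 - 404) = (1817 - 3030)*(1493 - 404) = -1213*1089 = -1320957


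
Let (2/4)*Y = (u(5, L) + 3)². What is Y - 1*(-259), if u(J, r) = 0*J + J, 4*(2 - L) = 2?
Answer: 387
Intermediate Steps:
L = 3/2 (L = 2 - ¼*2 = 2 - ½ = 3/2 ≈ 1.5000)
u(J, r) = J (u(J, r) = 0 + J = J)
Y = 128 (Y = 2*(5 + 3)² = 2*8² = 2*64 = 128)
Y - 1*(-259) = 128 - 1*(-259) = 128 + 259 = 387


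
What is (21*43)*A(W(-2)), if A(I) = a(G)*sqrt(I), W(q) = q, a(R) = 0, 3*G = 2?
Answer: 0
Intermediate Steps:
G = 2/3 (G = (1/3)*2 = 2/3 ≈ 0.66667)
A(I) = 0 (A(I) = 0*sqrt(I) = 0)
(21*43)*A(W(-2)) = (21*43)*0 = 903*0 = 0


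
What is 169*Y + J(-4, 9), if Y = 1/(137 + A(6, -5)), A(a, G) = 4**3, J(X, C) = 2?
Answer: 571/201 ≈ 2.8408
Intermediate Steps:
A(a, G) = 64
Y = 1/201 (Y = 1/(137 + 64) = 1/201 ≈ 0.0049751)
169*Y + J(-4, 9) = 169*(1/201) + 2 = 169/201 + 2 = 571/201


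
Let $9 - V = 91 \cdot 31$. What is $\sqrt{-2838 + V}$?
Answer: $5 i \sqrt{226} \approx 75.167 i$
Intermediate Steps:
$V = -2812$ ($V = 9 - 91 \cdot 31 = 9 - 2821 = -2812$)
$\sqrt{-2838 + V} = \sqrt{-2838 - 2812} = \sqrt{-5650} = 5 i \sqrt{226}$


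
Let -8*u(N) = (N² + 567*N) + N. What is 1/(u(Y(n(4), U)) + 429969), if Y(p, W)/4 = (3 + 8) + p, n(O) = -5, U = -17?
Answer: 1/428193 ≈ 2.3354e-6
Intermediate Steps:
Y(p, W) = 44 + 4*p (Y(p, W) = 4*((3 + 8) + p) = 4*(11 + p) = 44 + 4*p)
u(N) = -71*N - N²/8 (u(N) = -((N² + 567*N) + N)/8 = -(N² + 568*N)/8 = -71*N - N²/8)
1/(u(Y(n(4), U)) + 429969) = 1/(-(44 + 4*(-5))*(568 + (44 + 4*(-5)))/8 + 429969) = 1/(-(44 - 20)*(568 + (44 - 20))/8 + 429969) = 1/(-⅛*24*(568 + 24) + 429969) = 1/(-⅛*24*592 + 429969) = 1/(-1776 + 429969) = 1/428193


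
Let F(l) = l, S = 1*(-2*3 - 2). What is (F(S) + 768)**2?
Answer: 577600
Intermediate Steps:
S = -8 (S = 1*(-6 - 2) = 1*(-8) = -8)
(F(S) + 768)**2 = (-8 + 768)**2 = 760**2 = 577600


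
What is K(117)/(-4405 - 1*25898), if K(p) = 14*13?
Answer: -2/333 ≈ -0.0060060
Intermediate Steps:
K(p) = 182
K(117)/(-4405 - 1*25898) = 182/(-4405 - 1*25898) = 182/(-4405 - 25898) = 182/(-30303) = 182*(-1/30303) = -2/333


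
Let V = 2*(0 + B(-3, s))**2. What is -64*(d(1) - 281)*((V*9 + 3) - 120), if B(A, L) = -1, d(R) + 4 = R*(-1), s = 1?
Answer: -1812096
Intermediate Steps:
d(R) = -4 - R (d(R) = -4 + R*(-1) = -4 - R)
V = 2 (V = 2*(0 - 1)**2 = 2*(-1)**2 = 2*1 = 2)
-64*(d(1) - 281)*((V*9 + 3) - 120) = -64*((-4 - 1*1) - 281)*((2*9 + 3) - 120) = -64*((-4 - 1) - 281)*((18 + 3) - 120) = -64*(-5 - 281)*(21 - 120) = -(-18304)*(-99) = -64*28314 = -1812096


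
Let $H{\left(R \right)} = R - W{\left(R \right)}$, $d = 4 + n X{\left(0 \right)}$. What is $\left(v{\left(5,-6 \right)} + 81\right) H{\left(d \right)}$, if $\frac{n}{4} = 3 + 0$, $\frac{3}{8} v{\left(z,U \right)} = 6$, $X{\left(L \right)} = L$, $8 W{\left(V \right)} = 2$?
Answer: $\frac{1455}{4} \approx 363.75$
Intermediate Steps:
$W{\left(V \right)} = \frac{1}{4}$ ($W{\left(V \right)} = \frac{1}{8} \cdot 2 = \frac{1}{4}$)
$v{\left(z,U \right)} = 16$ ($v{\left(z,U \right)} = \frac{8}{3} \cdot 6 = 16$)
$n = 12$ ($n = 4 \left(3 + 0\right) = 4 \cdot 3 = 12$)
$d = 4$ ($d = 4 + 12 \cdot 0 = 4 + 0 = 4$)
$H{\left(R \right)} = - \frac{1}{4} + R$ ($H{\left(R \right)} = R - \frac{1}{4} = - \frac{1}{4} + R$)
$\left(v{\left(5,-6 \right)} + 81\right) H{\left(d \right)} = \left(16 + 81\right) \left(- \frac{1}{4} + 4\right) = 97 \cdot \frac{15}{4} = \frac{1455}{4}$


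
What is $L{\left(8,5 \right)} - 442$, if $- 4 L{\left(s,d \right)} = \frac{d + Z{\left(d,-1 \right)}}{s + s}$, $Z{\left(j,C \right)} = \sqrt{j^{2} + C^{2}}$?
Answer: $- \frac{28293}{64} - \frac{\sqrt{26}}{64} \approx -442.16$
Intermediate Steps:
$Z{\left(j,C \right)} = \sqrt{C^{2} + j^{2}}$
$L{\left(s,d \right)} = - \frac{d + \sqrt{1 + d^{2}}}{8 s}$ ($L{\left(s,d \right)} = - \frac{\left(d + \sqrt{\left(-1\right)^{2} + d^{2}}\right) \frac{1}{s + s}}{4} = - \frac{\left(d + \sqrt{1 + d^{2}}\right) \frac{1}{2 s}}{4} = - \frac{\frac{1}{2} \frac{1}{s} \left(d + \sqrt{1 + d^{2}}\right)}{4} = - \frac{d + \sqrt{1 + d^{2}}}{8 s}$)
$L{\left(8,5 \right)} - 442 = \frac{\left(-1\right) 5 - \sqrt{1 + 5^{2}}}{8 \cdot 8} - 442 = \frac{1}{8} \cdot \frac{1}{8} \left(-5 - \sqrt{1 + 25}\right) - 442 = \frac{1}{8} \cdot \frac{1}{8} \left(-5 - \sqrt{26}\right) - 442 = \left(- \frac{5}{64} - \frac{\sqrt{26}}{64}\right) - 442 = - \frac{28293}{64} - \frac{\sqrt{26}}{64}$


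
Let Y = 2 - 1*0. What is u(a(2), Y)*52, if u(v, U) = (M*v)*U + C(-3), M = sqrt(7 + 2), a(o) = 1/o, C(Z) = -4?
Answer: -52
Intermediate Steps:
Y = 2 (Y = 2 + 0 = 2)
M = 3 (M = sqrt(9) = 3)
u(v, U) = -4 + 3*U*v (u(v, U) = (3*v)*U - 4 = 3*U*v - 4 = -4 + 3*U*v)
u(a(2), Y)*52 = (-4 + 3*2/2)*52 = (-4 + 3*2*(1/2))*52 = (-4 + 3)*52 = -1*52 = -52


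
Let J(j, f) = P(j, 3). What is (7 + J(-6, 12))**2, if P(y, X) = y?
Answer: 1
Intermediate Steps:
J(j, f) = j
(7 + J(-6, 12))**2 = (7 - 6)**2 = 1**2 = 1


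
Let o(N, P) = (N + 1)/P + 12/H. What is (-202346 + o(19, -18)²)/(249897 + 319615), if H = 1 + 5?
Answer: -8194981/23065236 ≈ -0.35530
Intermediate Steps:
H = 6
o(N, P) = 2 + (1 + N)/P (o(N, P) = (N + 1)/P + 12/6 = (1 + N)/P + 12*(⅙) = (1 + N)/P + 2 = 2 + (1 + N)/P)
(-202346 + o(19, -18)²)/(249897 + 319615) = (-202346 + ((1 + 19 + 2*(-18))/(-18))²)/(249897 + 319615) = (-202346 + (-(1 + 19 - 36)/18)²)/569512 = (-202346 + (-1/18*(-16))²)*(1/569512) = (-202346 + (8/9)²)*(1/569512) = (-202346 + 64/81)*(1/569512) = -16389962/81*1/569512 = -8194981/23065236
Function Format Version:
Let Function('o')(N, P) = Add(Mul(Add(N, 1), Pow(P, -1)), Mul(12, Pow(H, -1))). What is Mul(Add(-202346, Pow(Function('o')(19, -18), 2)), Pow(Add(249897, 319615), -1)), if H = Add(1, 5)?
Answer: Rational(-8194981, 23065236) ≈ -0.35530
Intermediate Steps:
H = 6
Function('o')(N, P) = Add(2, Mul(Pow(P, -1), Add(1, N))) (Function('o')(N, P) = Add(Mul(Add(N, 1), Pow(P, -1)), Mul(12, Pow(6, -1))) = Add(Mul(Add(1, N), Pow(P, -1)), Mul(12, Rational(1, 6))) = Add(Mul(Pow(P, -1), Add(1, N)), 2) = Add(2, Mul(Pow(P, -1), Add(1, N))))
Mul(Add(-202346, Pow(Function('o')(19, -18), 2)), Pow(Add(249897, 319615), -1)) = Mul(Add(-202346, Pow(Mul(Pow(-18, -1), Add(1, 19, Mul(2, -18))), 2)), Pow(Add(249897, 319615), -1)) = Mul(Add(-202346, Pow(Mul(Rational(-1, 18), Add(1, 19, -36)), 2)), Pow(569512, -1)) = Mul(Add(-202346, Pow(Mul(Rational(-1, 18), -16), 2)), Rational(1, 569512)) = Mul(Add(-202346, Pow(Rational(8, 9), 2)), Rational(1, 569512)) = Mul(Add(-202346, Rational(64, 81)), Rational(1, 569512)) = Mul(Rational(-16389962, 81), Rational(1, 569512)) = Rational(-8194981, 23065236)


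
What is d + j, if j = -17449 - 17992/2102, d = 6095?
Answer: -11942050/1051 ≈ -11363.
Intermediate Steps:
j = -18347895/1051 (j = -17449 - 17992*1/2102 = -17449 - 8996/1051 = -18347895/1051 ≈ -17458.)
d + j = 6095 - 18347895/1051 = -11942050/1051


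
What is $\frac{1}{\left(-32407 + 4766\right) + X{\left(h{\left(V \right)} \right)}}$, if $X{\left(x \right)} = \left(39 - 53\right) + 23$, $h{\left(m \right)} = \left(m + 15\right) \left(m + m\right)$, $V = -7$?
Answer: $- \frac{1}{27632} \approx -3.619 \cdot 10^{-5}$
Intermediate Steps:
$h{\left(m \right)} = 2 m \left(15 + m\right)$ ($h{\left(m \right)} = \left(15 + m\right) 2 m = 2 m \left(15 + m\right)$)
$X{\left(x \right)} = 9$ ($X{\left(x \right)} = -14 + 23 = 9$)
$\frac{1}{\left(-32407 + 4766\right) + X{\left(h{\left(V \right)} \right)}} = \frac{1}{\left(-32407 + 4766\right) + 9} = \frac{1}{-27641 + 9} = \frac{1}{-27632} = - \frac{1}{27632}$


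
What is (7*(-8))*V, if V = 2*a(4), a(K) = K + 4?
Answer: -896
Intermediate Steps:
a(K) = 4 + K
V = 16 (V = 2*(4 + 4) = 2*8 = 16)
(7*(-8))*V = (7*(-8))*16 = -56*16 = -896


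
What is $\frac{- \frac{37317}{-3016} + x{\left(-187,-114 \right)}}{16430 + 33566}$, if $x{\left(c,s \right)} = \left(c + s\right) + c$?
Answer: $- \frac{1434491}{150787936} \approx -0.0095133$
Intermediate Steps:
$x{\left(c,s \right)} = s + 2 c$
$\frac{- \frac{37317}{-3016} + x{\left(-187,-114 \right)}}{16430 + 33566} = \frac{- \frac{37317}{-3016} + \left(-114 + 2 \left(-187\right)\right)}{16430 + 33566} = \frac{\left(-37317\right) \left(- \frac{1}{3016}\right) - 488}{49996} = \left(\frac{37317}{3016} - 488\right) \frac{1}{49996} = \left(- \frac{1434491}{3016}\right) \frac{1}{49996} = - \frac{1434491}{150787936}$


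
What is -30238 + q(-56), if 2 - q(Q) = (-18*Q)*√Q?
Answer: -30236 - 2016*I*√14 ≈ -30236.0 - 7543.2*I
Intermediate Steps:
q(Q) = 2 + 18*Q^(3/2) (q(Q) = 2 - (-18*Q)*√Q = 2 - (-18)*Q^(3/2) = 2 + 18*Q^(3/2))
-30238 + q(-56) = -30238 + (2 + 18*(-56)^(3/2)) = -30238 + (2 + 18*(-112*I*√14)) = -30238 + (2 - 2016*I*√14) = -30236 - 2016*I*√14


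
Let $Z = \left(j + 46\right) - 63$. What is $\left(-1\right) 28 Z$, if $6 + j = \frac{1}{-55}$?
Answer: $\frac{35448}{55} \approx 644.51$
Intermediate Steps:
$j = - \frac{331}{55}$ ($j = -6 + \frac{1}{-55} = -6 - \frac{1}{55} = - \frac{331}{55} \approx -6.0182$)
$Z = - \frac{1266}{55}$ ($Z = \left(- \frac{331}{55} + 46\right) - 63 = \frac{2199}{55} - 63 = - \frac{1266}{55} \approx -23.018$)
$\left(-1\right) 28 Z = \left(-1\right) 28 \left(- \frac{1266}{55}\right) = \left(-28\right) \left(- \frac{1266}{55}\right) = \frac{35448}{55}$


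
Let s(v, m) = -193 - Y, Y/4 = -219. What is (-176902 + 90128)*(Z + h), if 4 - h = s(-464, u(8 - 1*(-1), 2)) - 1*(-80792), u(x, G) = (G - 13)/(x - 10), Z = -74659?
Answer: 13548024620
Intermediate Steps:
Y = -876 (Y = 4*(-219) = -876)
u(x, G) = (-13 + G)/(-10 + x)
s(v, m) = 683 (s(v, m) = -193 - 1*(-876) = -193 + 876 = 683)
h = -81471 (h = 4 - (683 - 1*(-80792)) = 4 - (683 + 80792) = 4 - 1*81475 = 4 - 81475 = -81471)
(-176902 + 90128)*(Z + h) = (-176902 + 90128)*(-74659 - 81471) = -86774*(-156130) = 13548024620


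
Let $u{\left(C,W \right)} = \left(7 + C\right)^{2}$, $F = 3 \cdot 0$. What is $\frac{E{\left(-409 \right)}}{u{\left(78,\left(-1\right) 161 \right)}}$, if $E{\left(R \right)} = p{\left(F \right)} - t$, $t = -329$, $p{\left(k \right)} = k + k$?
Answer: $\frac{329}{7225} \approx 0.045536$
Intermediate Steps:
$F = 0$
$p{\left(k \right)} = 2 k$
$E{\left(R \right)} = 329$ ($E{\left(R \right)} = 2 \cdot 0 - -329 = 0 + 329 = 329$)
$\frac{E{\left(-409 \right)}}{u{\left(78,\left(-1\right) 161 \right)}} = \frac{329}{\left(7 + 78\right)^{2}} = \frac{329}{85^{2}} = \frac{329}{7225}$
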